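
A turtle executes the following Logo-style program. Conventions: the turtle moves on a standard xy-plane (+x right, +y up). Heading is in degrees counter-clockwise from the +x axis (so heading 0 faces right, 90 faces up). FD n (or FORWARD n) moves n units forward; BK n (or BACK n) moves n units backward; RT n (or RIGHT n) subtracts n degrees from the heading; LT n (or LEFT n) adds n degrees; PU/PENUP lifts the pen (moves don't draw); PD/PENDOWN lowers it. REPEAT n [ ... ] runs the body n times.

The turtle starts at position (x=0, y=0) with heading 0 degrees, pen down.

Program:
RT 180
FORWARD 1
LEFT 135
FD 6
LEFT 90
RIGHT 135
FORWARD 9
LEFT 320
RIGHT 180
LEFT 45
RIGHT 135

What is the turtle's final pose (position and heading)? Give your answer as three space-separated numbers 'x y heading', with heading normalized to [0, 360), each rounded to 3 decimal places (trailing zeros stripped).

Answer: 3.243 -13.243 320

Derivation:
Executing turtle program step by step:
Start: pos=(0,0), heading=0, pen down
RT 180: heading 0 -> 180
FD 1: (0,0) -> (-1,0) [heading=180, draw]
LT 135: heading 180 -> 315
FD 6: (-1,0) -> (3.243,-4.243) [heading=315, draw]
LT 90: heading 315 -> 45
RT 135: heading 45 -> 270
FD 9: (3.243,-4.243) -> (3.243,-13.243) [heading=270, draw]
LT 320: heading 270 -> 230
RT 180: heading 230 -> 50
LT 45: heading 50 -> 95
RT 135: heading 95 -> 320
Final: pos=(3.243,-13.243), heading=320, 3 segment(s) drawn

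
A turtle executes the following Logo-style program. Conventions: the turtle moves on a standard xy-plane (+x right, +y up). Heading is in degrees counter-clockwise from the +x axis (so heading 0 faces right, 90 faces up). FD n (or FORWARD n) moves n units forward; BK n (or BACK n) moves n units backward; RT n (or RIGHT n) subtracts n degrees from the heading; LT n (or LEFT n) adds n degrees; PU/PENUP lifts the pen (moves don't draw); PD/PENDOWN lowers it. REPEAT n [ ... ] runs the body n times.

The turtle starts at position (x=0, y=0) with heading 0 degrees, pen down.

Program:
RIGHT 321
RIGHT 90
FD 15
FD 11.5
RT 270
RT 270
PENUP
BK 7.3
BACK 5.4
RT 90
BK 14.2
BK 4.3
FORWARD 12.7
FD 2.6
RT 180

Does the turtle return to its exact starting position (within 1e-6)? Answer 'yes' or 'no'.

Answer: no

Derivation:
Executing turtle program step by step:
Start: pos=(0,0), heading=0, pen down
RT 321: heading 0 -> 39
RT 90: heading 39 -> 309
FD 15: (0,0) -> (9.44,-11.657) [heading=309, draw]
FD 11.5: (9.44,-11.657) -> (16.677,-20.594) [heading=309, draw]
RT 270: heading 309 -> 39
RT 270: heading 39 -> 129
PU: pen up
BK 7.3: (16.677,-20.594) -> (21.271,-26.268) [heading=129, move]
BK 5.4: (21.271,-26.268) -> (24.669,-30.464) [heading=129, move]
RT 90: heading 129 -> 39
BK 14.2: (24.669,-30.464) -> (13.634,-39.4) [heading=39, move]
BK 4.3: (13.634,-39.4) -> (10.292,-42.107) [heading=39, move]
FD 12.7: (10.292,-42.107) -> (20.162,-34.114) [heading=39, move]
FD 2.6: (20.162,-34.114) -> (22.182,-32.478) [heading=39, move]
RT 180: heading 39 -> 219
Final: pos=(22.182,-32.478), heading=219, 2 segment(s) drawn

Start position: (0, 0)
Final position: (22.182, -32.478)
Distance = 39.33; >= 1e-6 -> NOT closed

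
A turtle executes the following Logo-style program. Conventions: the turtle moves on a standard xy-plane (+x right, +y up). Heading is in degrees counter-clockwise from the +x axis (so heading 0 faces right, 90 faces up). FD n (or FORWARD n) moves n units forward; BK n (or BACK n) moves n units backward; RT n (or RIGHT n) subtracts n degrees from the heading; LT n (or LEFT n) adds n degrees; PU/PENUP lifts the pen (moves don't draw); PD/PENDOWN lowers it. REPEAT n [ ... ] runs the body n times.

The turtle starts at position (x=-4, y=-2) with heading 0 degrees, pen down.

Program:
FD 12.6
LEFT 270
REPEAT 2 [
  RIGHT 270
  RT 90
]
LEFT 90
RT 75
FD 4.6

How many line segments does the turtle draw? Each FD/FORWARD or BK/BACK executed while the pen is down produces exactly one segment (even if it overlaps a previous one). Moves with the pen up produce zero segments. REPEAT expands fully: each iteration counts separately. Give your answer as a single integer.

Executing turtle program step by step:
Start: pos=(-4,-2), heading=0, pen down
FD 12.6: (-4,-2) -> (8.6,-2) [heading=0, draw]
LT 270: heading 0 -> 270
REPEAT 2 [
  -- iteration 1/2 --
  RT 270: heading 270 -> 0
  RT 90: heading 0 -> 270
  -- iteration 2/2 --
  RT 270: heading 270 -> 0
  RT 90: heading 0 -> 270
]
LT 90: heading 270 -> 0
RT 75: heading 0 -> 285
FD 4.6: (8.6,-2) -> (9.791,-6.443) [heading=285, draw]
Final: pos=(9.791,-6.443), heading=285, 2 segment(s) drawn
Segments drawn: 2

Answer: 2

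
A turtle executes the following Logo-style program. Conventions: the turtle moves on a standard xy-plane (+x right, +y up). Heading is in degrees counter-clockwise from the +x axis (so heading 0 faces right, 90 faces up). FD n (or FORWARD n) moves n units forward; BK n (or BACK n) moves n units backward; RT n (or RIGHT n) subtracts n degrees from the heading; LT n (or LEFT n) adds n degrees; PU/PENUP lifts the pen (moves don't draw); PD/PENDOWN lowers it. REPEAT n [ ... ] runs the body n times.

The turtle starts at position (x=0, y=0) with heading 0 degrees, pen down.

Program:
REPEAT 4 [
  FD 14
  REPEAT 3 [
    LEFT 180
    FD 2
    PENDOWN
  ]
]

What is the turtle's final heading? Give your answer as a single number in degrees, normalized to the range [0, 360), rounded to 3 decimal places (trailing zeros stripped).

Executing turtle program step by step:
Start: pos=(0,0), heading=0, pen down
REPEAT 4 [
  -- iteration 1/4 --
  FD 14: (0,0) -> (14,0) [heading=0, draw]
  REPEAT 3 [
    -- iteration 1/3 --
    LT 180: heading 0 -> 180
    FD 2: (14,0) -> (12,0) [heading=180, draw]
    PD: pen down
    -- iteration 2/3 --
    LT 180: heading 180 -> 0
    FD 2: (12,0) -> (14,0) [heading=0, draw]
    PD: pen down
    -- iteration 3/3 --
    LT 180: heading 0 -> 180
    FD 2: (14,0) -> (12,0) [heading=180, draw]
    PD: pen down
  ]
  -- iteration 2/4 --
  FD 14: (12,0) -> (-2,0) [heading=180, draw]
  REPEAT 3 [
    -- iteration 1/3 --
    LT 180: heading 180 -> 0
    FD 2: (-2,0) -> (0,0) [heading=0, draw]
    PD: pen down
    -- iteration 2/3 --
    LT 180: heading 0 -> 180
    FD 2: (0,0) -> (-2,0) [heading=180, draw]
    PD: pen down
    -- iteration 3/3 --
    LT 180: heading 180 -> 0
    FD 2: (-2,0) -> (0,0) [heading=0, draw]
    PD: pen down
  ]
  -- iteration 3/4 --
  FD 14: (0,0) -> (14,0) [heading=0, draw]
  REPEAT 3 [
    -- iteration 1/3 --
    LT 180: heading 0 -> 180
    FD 2: (14,0) -> (12,0) [heading=180, draw]
    PD: pen down
    -- iteration 2/3 --
    LT 180: heading 180 -> 0
    FD 2: (12,0) -> (14,0) [heading=0, draw]
    PD: pen down
    -- iteration 3/3 --
    LT 180: heading 0 -> 180
    FD 2: (14,0) -> (12,0) [heading=180, draw]
    PD: pen down
  ]
  -- iteration 4/4 --
  FD 14: (12,0) -> (-2,0) [heading=180, draw]
  REPEAT 3 [
    -- iteration 1/3 --
    LT 180: heading 180 -> 0
    FD 2: (-2,0) -> (0,0) [heading=0, draw]
    PD: pen down
    -- iteration 2/3 --
    LT 180: heading 0 -> 180
    FD 2: (0,0) -> (-2,0) [heading=180, draw]
    PD: pen down
    -- iteration 3/3 --
    LT 180: heading 180 -> 0
    FD 2: (-2,0) -> (0,0) [heading=0, draw]
    PD: pen down
  ]
]
Final: pos=(0,0), heading=0, 16 segment(s) drawn

Answer: 0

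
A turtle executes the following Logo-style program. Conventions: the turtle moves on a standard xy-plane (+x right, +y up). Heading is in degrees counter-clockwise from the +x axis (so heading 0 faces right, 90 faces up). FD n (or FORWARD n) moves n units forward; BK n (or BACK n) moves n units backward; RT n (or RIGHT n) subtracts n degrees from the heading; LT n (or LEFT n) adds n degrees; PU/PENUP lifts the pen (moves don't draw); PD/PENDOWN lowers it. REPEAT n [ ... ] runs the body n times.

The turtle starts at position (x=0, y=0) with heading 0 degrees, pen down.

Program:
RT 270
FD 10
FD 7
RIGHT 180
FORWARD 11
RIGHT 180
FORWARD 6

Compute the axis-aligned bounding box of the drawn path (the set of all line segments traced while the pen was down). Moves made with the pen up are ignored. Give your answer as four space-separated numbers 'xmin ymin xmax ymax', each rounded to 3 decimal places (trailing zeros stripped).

Answer: 0 0 0 17

Derivation:
Executing turtle program step by step:
Start: pos=(0,0), heading=0, pen down
RT 270: heading 0 -> 90
FD 10: (0,0) -> (0,10) [heading=90, draw]
FD 7: (0,10) -> (0,17) [heading=90, draw]
RT 180: heading 90 -> 270
FD 11: (0,17) -> (0,6) [heading=270, draw]
RT 180: heading 270 -> 90
FD 6: (0,6) -> (0,12) [heading=90, draw]
Final: pos=(0,12), heading=90, 4 segment(s) drawn

Segment endpoints: x in {0, 0, 0, 0, 0}, y in {0, 6, 10, 12, 17}
xmin=0, ymin=0, xmax=0, ymax=17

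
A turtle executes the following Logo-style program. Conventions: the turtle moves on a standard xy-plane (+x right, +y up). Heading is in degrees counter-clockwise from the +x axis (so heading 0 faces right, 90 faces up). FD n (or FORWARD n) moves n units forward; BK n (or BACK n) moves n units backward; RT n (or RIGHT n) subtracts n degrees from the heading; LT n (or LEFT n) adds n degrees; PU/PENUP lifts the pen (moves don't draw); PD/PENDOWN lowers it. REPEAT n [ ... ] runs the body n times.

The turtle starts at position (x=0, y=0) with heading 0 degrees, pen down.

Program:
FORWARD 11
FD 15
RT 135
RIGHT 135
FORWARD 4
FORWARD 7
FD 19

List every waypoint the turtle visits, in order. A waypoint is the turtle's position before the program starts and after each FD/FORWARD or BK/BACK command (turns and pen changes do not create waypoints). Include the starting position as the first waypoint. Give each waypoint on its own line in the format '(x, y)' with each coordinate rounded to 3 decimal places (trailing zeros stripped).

Answer: (0, 0)
(11, 0)
(26, 0)
(26, 4)
(26, 11)
(26, 30)

Derivation:
Executing turtle program step by step:
Start: pos=(0,0), heading=0, pen down
FD 11: (0,0) -> (11,0) [heading=0, draw]
FD 15: (11,0) -> (26,0) [heading=0, draw]
RT 135: heading 0 -> 225
RT 135: heading 225 -> 90
FD 4: (26,0) -> (26,4) [heading=90, draw]
FD 7: (26,4) -> (26,11) [heading=90, draw]
FD 19: (26,11) -> (26,30) [heading=90, draw]
Final: pos=(26,30), heading=90, 5 segment(s) drawn
Waypoints (6 total):
(0, 0)
(11, 0)
(26, 0)
(26, 4)
(26, 11)
(26, 30)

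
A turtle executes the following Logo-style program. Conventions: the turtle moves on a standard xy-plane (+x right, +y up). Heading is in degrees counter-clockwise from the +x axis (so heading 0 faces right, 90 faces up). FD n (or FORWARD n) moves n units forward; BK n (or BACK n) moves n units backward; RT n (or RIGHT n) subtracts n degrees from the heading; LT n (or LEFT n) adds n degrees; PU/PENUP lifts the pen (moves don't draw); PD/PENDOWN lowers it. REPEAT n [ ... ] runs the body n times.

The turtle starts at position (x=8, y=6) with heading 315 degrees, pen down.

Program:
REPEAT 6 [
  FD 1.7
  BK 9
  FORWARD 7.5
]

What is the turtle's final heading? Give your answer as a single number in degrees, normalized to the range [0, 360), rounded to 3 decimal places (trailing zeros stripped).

Executing turtle program step by step:
Start: pos=(8,6), heading=315, pen down
REPEAT 6 [
  -- iteration 1/6 --
  FD 1.7: (8,6) -> (9.202,4.798) [heading=315, draw]
  BK 9: (9.202,4.798) -> (2.838,11.162) [heading=315, draw]
  FD 7.5: (2.838,11.162) -> (8.141,5.859) [heading=315, draw]
  -- iteration 2/6 --
  FD 1.7: (8.141,5.859) -> (9.344,4.656) [heading=315, draw]
  BK 9: (9.344,4.656) -> (2.98,11.02) [heading=315, draw]
  FD 7.5: (2.98,11.02) -> (8.283,5.717) [heading=315, draw]
  -- iteration 3/6 --
  FD 1.7: (8.283,5.717) -> (9.485,4.515) [heading=315, draw]
  BK 9: (9.485,4.515) -> (3.121,10.879) [heading=315, draw]
  FD 7.5: (3.121,10.879) -> (8.424,5.576) [heading=315, draw]
  -- iteration 4/6 --
  FD 1.7: (8.424,5.576) -> (9.626,4.374) [heading=315, draw]
  BK 9: (9.626,4.374) -> (3.262,10.738) [heading=315, draw]
  FD 7.5: (3.262,10.738) -> (8.566,5.434) [heading=315, draw]
  -- iteration 5/6 --
  FD 1.7: (8.566,5.434) -> (9.768,4.232) [heading=315, draw]
  BK 9: (9.768,4.232) -> (3.404,10.596) [heading=315, draw]
  FD 7.5: (3.404,10.596) -> (8.707,5.293) [heading=315, draw]
  -- iteration 6/6 --
  FD 1.7: (8.707,5.293) -> (9.909,4.091) [heading=315, draw]
  BK 9: (9.909,4.091) -> (3.545,10.455) [heading=315, draw]
  FD 7.5: (3.545,10.455) -> (8.849,5.151) [heading=315, draw]
]
Final: pos=(8.849,5.151), heading=315, 18 segment(s) drawn

Answer: 315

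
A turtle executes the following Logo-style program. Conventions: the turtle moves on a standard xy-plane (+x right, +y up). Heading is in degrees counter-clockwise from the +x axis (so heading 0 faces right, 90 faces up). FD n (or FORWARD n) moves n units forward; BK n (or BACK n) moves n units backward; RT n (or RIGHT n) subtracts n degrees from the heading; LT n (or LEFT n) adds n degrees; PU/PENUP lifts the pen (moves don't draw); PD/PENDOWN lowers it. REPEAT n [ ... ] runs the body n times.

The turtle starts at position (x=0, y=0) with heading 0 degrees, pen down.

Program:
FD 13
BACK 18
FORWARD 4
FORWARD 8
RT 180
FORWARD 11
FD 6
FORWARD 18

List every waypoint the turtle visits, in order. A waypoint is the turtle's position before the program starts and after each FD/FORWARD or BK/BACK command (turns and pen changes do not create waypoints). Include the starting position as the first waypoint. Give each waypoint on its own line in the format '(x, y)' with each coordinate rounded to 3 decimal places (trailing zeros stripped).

Executing turtle program step by step:
Start: pos=(0,0), heading=0, pen down
FD 13: (0,0) -> (13,0) [heading=0, draw]
BK 18: (13,0) -> (-5,0) [heading=0, draw]
FD 4: (-5,0) -> (-1,0) [heading=0, draw]
FD 8: (-1,0) -> (7,0) [heading=0, draw]
RT 180: heading 0 -> 180
FD 11: (7,0) -> (-4,0) [heading=180, draw]
FD 6: (-4,0) -> (-10,0) [heading=180, draw]
FD 18: (-10,0) -> (-28,0) [heading=180, draw]
Final: pos=(-28,0), heading=180, 7 segment(s) drawn
Waypoints (8 total):
(0, 0)
(13, 0)
(-5, 0)
(-1, 0)
(7, 0)
(-4, 0)
(-10, 0)
(-28, 0)

Answer: (0, 0)
(13, 0)
(-5, 0)
(-1, 0)
(7, 0)
(-4, 0)
(-10, 0)
(-28, 0)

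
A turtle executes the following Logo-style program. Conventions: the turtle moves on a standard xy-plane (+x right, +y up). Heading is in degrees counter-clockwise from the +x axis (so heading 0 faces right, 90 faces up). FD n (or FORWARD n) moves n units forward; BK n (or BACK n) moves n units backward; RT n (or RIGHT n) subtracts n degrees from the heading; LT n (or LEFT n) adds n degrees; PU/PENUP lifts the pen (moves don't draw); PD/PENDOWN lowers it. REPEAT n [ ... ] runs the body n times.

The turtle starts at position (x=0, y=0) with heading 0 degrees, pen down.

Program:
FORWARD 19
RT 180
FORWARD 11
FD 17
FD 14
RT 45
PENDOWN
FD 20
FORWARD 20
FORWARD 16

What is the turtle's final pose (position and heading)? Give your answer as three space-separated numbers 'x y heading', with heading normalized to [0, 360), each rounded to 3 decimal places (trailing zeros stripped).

Executing turtle program step by step:
Start: pos=(0,0), heading=0, pen down
FD 19: (0,0) -> (19,0) [heading=0, draw]
RT 180: heading 0 -> 180
FD 11: (19,0) -> (8,0) [heading=180, draw]
FD 17: (8,0) -> (-9,0) [heading=180, draw]
FD 14: (-9,0) -> (-23,0) [heading=180, draw]
RT 45: heading 180 -> 135
PD: pen down
FD 20: (-23,0) -> (-37.142,14.142) [heading=135, draw]
FD 20: (-37.142,14.142) -> (-51.284,28.284) [heading=135, draw]
FD 16: (-51.284,28.284) -> (-62.598,39.598) [heading=135, draw]
Final: pos=(-62.598,39.598), heading=135, 7 segment(s) drawn

Answer: -62.598 39.598 135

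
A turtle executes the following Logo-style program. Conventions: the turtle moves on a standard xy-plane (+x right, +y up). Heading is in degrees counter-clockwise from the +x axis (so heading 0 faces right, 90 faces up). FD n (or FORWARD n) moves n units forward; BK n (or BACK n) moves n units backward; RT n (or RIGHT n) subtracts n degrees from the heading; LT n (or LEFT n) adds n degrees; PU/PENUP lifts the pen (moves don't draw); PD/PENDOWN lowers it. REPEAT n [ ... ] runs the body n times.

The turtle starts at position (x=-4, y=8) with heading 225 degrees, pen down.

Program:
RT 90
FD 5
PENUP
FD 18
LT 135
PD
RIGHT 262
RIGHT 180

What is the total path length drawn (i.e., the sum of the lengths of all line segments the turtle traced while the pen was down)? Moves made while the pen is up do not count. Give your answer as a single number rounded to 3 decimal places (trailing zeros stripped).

Executing turtle program step by step:
Start: pos=(-4,8), heading=225, pen down
RT 90: heading 225 -> 135
FD 5: (-4,8) -> (-7.536,11.536) [heading=135, draw]
PU: pen up
FD 18: (-7.536,11.536) -> (-20.263,24.263) [heading=135, move]
LT 135: heading 135 -> 270
PD: pen down
RT 262: heading 270 -> 8
RT 180: heading 8 -> 188
Final: pos=(-20.263,24.263), heading=188, 1 segment(s) drawn

Segment lengths:
  seg 1: (-4,8) -> (-7.536,11.536), length = 5
Total = 5

Answer: 5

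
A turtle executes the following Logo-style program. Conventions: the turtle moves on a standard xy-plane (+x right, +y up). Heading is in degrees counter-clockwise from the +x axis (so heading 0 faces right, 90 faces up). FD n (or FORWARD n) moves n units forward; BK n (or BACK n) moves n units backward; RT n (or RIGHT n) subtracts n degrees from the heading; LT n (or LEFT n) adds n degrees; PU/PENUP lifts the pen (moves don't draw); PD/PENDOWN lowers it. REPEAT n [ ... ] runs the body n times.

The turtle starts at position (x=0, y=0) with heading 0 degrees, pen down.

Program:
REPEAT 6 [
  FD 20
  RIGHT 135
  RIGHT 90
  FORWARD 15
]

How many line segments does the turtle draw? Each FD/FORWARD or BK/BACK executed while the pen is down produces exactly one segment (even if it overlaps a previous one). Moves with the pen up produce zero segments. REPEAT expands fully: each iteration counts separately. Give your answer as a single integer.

Executing turtle program step by step:
Start: pos=(0,0), heading=0, pen down
REPEAT 6 [
  -- iteration 1/6 --
  FD 20: (0,0) -> (20,0) [heading=0, draw]
  RT 135: heading 0 -> 225
  RT 90: heading 225 -> 135
  FD 15: (20,0) -> (9.393,10.607) [heading=135, draw]
  -- iteration 2/6 --
  FD 20: (9.393,10.607) -> (-4.749,24.749) [heading=135, draw]
  RT 135: heading 135 -> 0
  RT 90: heading 0 -> 270
  FD 15: (-4.749,24.749) -> (-4.749,9.749) [heading=270, draw]
  -- iteration 3/6 --
  FD 20: (-4.749,9.749) -> (-4.749,-10.251) [heading=270, draw]
  RT 135: heading 270 -> 135
  RT 90: heading 135 -> 45
  FD 15: (-4.749,-10.251) -> (5.858,0.355) [heading=45, draw]
  -- iteration 4/6 --
  FD 20: (5.858,0.355) -> (20,14.497) [heading=45, draw]
  RT 135: heading 45 -> 270
  RT 90: heading 270 -> 180
  FD 15: (20,14.497) -> (5,14.497) [heading=180, draw]
  -- iteration 5/6 --
  FD 20: (5,14.497) -> (-15,14.497) [heading=180, draw]
  RT 135: heading 180 -> 45
  RT 90: heading 45 -> 315
  FD 15: (-15,14.497) -> (-4.393,3.891) [heading=315, draw]
  -- iteration 6/6 --
  FD 20: (-4.393,3.891) -> (9.749,-10.251) [heading=315, draw]
  RT 135: heading 315 -> 180
  RT 90: heading 180 -> 90
  FD 15: (9.749,-10.251) -> (9.749,4.749) [heading=90, draw]
]
Final: pos=(9.749,4.749), heading=90, 12 segment(s) drawn
Segments drawn: 12

Answer: 12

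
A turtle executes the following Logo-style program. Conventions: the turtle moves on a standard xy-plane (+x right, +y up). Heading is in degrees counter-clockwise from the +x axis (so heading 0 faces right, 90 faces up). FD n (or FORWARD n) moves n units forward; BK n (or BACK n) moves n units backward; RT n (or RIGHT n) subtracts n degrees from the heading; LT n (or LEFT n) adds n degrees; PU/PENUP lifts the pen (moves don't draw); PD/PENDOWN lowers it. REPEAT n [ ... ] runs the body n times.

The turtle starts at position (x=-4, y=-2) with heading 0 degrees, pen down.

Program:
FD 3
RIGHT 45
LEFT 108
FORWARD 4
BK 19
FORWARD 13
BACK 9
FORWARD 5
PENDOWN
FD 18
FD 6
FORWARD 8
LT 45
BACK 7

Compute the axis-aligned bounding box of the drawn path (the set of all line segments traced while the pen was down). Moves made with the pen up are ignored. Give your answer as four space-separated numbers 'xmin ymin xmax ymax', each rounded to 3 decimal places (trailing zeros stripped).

Answer: -7.81 -15.365 12.967 21.166

Derivation:
Executing turtle program step by step:
Start: pos=(-4,-2), heading=0, pen down
FD 3: (-4,-2) -> (-1,-2) [heading=0, draw]
RT 45: heading 0 -> 315
LT 108: heading 315 -> 63
FD 4: (-1,-2) -> (0.816,1.564) [heading=63, draw]
BK 19: (0.816,1.564) -> (-7.81,-15.365) [heading=63, draw]
FD 13: (-7.81,-15.365) -> (-1.908,-3.782) [heading=63, draw]
BK 9: (-1.908,-3.782) -> (-5.994,-11.801) [heading=63, draw]
FD 5: (-5.994,-11.801) -> (-3.724,-7.346) [heading=63, draw]
PD: pen down
FD 18: (-3.724,-7.346) -> (4.448,8.692) [heading=63, draw]
FD 6: (4.448,8.692) -> (7.172,14.038) [heading=63, draw]
FD 8: (7.172,14.038) -> (10.804,21.166) [heading=63, draw]
LT 45: heading 63 -> 108
BK 7: (10.804,21.166) -> (12.967,14.509) [heading=108, draw]
Final: pos=(12.967,14.509), heading=108, 10 segment(s) drawn

Segment endpoints: x in {-7.81, -5.994, -4, -3.724, -1.908, -1, 0.816, 4.448, 7.172, 10.804, 12.967}, y in {-15.365, -11.801, -7.346, -3.782, -2, 1.564, 8.692, 14.038, 14.509, 21.166}
xmin=-7.81, ymin=-15.365, xmax=12.967, ymax=21.166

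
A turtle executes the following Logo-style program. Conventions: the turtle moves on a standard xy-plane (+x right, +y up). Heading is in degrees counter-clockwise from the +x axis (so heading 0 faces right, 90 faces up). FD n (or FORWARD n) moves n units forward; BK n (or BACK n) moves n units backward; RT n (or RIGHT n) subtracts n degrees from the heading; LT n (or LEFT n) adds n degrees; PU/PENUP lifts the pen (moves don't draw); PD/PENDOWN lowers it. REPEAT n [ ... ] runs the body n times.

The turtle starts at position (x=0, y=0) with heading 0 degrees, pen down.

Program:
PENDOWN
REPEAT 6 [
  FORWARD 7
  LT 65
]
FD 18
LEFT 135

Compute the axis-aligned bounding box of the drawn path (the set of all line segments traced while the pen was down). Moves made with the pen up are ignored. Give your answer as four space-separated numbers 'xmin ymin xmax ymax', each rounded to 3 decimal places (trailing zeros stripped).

Executing turtle program step by step:
Start: pos=(0,0), heading=0, pen down
PD: pen down
REPEAT 6 [
  -- iteration 1/6 --
  FD 7: (0,0) -> (7,0) [heading=0, draw]
  LT 65: heading 0 -> 65
  -- iteration 2/6 --
  FD 7: (7,0) -> (9.958,6.344) [heading=65, draw]
  LT 65: heading 65 -> 130
  -- iteration 3/6 --
  FD 7: (9.958,6.344) -> (5.459,11.706) [heading=130, draw]
  LT 65: heading 130 -> 195
  -- iteration 4/6 --
  FD 7: (5.459,11.706) -> (-1.303,9.895) [heading=195, draw]
  LT 65: heading 195 -> 260
  -- iteration 5/6 --
  FD 7: (-1.303,9.895) -> (-2.518,3.001) [heading=260, draw]
  LT 65: heading 260 -> 325
  -- iteration 6/6 --
  FD 7: (-2.518,3.001) -> (3.216,-1.014) [heading=325, draw]
  LT 65: heading 325 -> 30
]
FD 18: (3.216,-1.014) -> (18.804,7.986) [heading=30, draw]
LT 135: heading 30 -> 165
Final: pos=(18.804,7.986), heading=165, 7 segment(s) drawn

Segment endpoints: x in {-2.518, -1.303, 0, 3.216, 5.459, 7, 9.958, 18.804}, y in {-1.014, 0, 3.001, 6.344, 7.986, 9.895, 11.706}
xmin=-2.518, ymin=-1.014, xmax=18.804, ymax=11.706

Answer: -2.518 -1.014 18.804 11.706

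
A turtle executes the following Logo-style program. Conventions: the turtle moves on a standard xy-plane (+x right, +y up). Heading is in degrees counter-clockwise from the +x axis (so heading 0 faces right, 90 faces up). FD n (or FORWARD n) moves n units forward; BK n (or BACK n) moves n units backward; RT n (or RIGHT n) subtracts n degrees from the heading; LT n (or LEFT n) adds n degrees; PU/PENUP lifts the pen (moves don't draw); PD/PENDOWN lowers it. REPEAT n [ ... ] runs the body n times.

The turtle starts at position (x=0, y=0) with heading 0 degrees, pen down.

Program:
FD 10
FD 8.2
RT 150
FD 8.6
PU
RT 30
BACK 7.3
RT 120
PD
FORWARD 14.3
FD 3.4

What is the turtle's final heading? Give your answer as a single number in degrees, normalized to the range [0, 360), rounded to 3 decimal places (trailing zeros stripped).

Executing turtle program step by step:
Start: pos=(0,0), heading=0, pen down
FD 10: (0,0) -> (10,0) [heading=0, draw]
FD 8.2: (10,0) -> (18.2,0) [heading=0, draw]
RT 150: heading 0 -> 210
FD 8.6: (18.2,0) -> (10.752,-4.3) [heading=210, draw]
PU: pen up
RT 30: heading 210 -> 180
BK 7.3: (10.752,-4.3) -> (18.052,-4.3) [heading=180, move]
RT 120: heading 180 -> 60
PD: pen down
FD 14.3: (18.052,-4.3) -> (25.202,8.084) [heading=60, draw]
FD 3.4: (25.202,8.084) -> (26.902,11.029) [heading=60, draw]
Final: pos=(26.902,11.029), heading=60, 5 segment(s) drawn

Answer: 60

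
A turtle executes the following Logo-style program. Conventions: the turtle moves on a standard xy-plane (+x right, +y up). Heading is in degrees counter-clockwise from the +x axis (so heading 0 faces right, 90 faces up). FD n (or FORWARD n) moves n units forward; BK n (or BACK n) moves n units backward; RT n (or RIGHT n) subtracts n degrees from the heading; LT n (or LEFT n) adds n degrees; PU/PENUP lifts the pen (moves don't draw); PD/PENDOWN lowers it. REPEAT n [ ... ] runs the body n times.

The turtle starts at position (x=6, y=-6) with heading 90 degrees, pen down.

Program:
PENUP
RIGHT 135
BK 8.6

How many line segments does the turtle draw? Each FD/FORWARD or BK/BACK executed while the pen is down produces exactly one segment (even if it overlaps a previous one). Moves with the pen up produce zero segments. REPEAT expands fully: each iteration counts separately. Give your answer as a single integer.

Executing turtle program step by step:
Start: pos=(6,-6), heading=90, pen down
PU: pen up
RT 135: heading 90 -> 315
BK 8.6: (6,-6) -> (-0.081,0.081) [heading=315, move]
Final: pos=(-0.081,0.081), heading=315, 0 segment(s) drawn
Segments drawn: 0

Answer: 0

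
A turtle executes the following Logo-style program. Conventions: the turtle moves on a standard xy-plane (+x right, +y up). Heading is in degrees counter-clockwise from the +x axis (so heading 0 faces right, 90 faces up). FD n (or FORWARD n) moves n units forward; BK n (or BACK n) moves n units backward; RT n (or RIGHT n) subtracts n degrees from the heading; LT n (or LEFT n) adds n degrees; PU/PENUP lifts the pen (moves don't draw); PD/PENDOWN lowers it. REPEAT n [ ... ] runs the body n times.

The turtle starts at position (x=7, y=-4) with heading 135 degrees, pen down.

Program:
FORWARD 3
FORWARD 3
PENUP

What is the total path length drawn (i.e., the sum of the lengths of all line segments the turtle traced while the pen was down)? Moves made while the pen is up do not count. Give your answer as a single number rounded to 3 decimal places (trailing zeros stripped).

Answer: 6

Derivation:
Executing turtle program step by step:
Start: pos=(7,-4), heading=135, pen down
FD 3: (7,-4) -> (4.879,-1.879) [heading=135, draw]
FD 3: (4.879,-1.879) -> (2.757,0.243) [heading=135, draw]
PU: pen up
Final: pos=(2.757,0.243), heading=135, 2 segment(s) drawn

Segment lengths:
  seg 1: (7,-4) -> (4.879,-1.879), length = 3
  seg 2: (4.879,-1.879) -> (2.757,0.243), length = 3
Total = 6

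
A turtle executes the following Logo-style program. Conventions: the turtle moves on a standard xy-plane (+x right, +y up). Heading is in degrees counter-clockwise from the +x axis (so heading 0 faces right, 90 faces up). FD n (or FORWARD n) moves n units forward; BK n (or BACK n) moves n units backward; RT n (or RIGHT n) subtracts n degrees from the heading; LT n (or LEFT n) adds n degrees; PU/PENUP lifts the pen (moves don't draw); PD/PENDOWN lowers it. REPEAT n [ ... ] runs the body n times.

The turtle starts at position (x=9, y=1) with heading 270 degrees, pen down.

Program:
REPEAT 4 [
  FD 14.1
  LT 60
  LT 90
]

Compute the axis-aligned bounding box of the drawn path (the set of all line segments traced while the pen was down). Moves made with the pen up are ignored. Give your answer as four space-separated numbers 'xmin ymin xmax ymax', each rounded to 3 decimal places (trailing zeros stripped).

Executing turtle program step by step:
Start: pos=(9,1), heading=270, pen down
REPEAT 4 [
  -- iteration 1/4 --
  FD 14.1: (9,1) -> (9,-13.1) [heading=270, draw]
  LT 60: heading 270 -> 330
  LT 90: heading 330 -> 60
  -- iteration 2/4 --
  FD 14.1: (9,-13.1) -> (16.05,-0.889) [heading=60, draw]
  LT 60: heading 60 -> 120
  LT 90: heading 120 -> 210
  -- iteration 3/4 --
  FD 14.1: (16.05,-0.889) -> (3.839,-7.939) [heading=210, draw]
  LT 60: heading 210 -> 270
  LT 90: heading 270 -> 0
  -- iteration 4/4 --
  FD 14.1: (3.839,-7.939) -> (17.939,-7.939) [heading=0, draw]
  LT 60: heading 0 -> 60
  LT 90: heading 60 -> 150
]
Final: pos=(17.939,-7.939), heading=150, 4 segment(s) drawn

Segment endpoints: x in {3.839, 9, 9, 16.05, 17.939}, y in {-13.1, -7.939, -7.939, -0.889, 1}
xmin=3.839, ymin=-13.1, xmax=17.939, ymax=1

Answer: 3.839 -13.1 17.939 1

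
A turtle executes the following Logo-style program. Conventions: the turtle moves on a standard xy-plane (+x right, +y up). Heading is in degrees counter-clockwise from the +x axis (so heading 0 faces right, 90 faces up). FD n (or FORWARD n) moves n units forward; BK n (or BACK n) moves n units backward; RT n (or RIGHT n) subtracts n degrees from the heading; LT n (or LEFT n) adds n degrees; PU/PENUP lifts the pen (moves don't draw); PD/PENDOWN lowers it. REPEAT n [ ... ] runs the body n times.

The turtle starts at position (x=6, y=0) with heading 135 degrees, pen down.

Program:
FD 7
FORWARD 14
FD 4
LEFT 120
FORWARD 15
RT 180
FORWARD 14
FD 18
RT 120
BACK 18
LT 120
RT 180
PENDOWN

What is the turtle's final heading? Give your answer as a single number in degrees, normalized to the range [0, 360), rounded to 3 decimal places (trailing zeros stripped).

Answer: 255

Derivation:
Executing turtle program step by step:
Start: pos=(6,0), heading=135, pen down
FD 7: (6,0) -> (1.05,4.95) [heading=135, draw]
FD 14: (1.05,4.95) -> (-8.849,14.849) [heading=135, draw]
FD 4: (-8.849,14.849) -> (-11.678,17.678) [heading=135, draw]
LT 120: heading 135 -> 255
FD 15: (-11.678,17.678) -> (-15.56,3.189) [heading=255, draw]
RT 180: heading 255 -> 75
FD 14: (-15.56,3.189) -> (-11.936,16.712) [heading=75, draw]
FD 18: (-11.936,16.712) -> (-7.278,34.098) [heading=75, draw]
RT 120: heading 75 -> 315
BK 18: (-7.278,34.098) -> (-20.006,46.826) [heading=315, draw]
LT 120: heading 315 -> 75
RT 180: heading 75 -> 255
PD: pen down
Final: pos=(-20.006,46.826), heading=255, 7 segment(s) drawn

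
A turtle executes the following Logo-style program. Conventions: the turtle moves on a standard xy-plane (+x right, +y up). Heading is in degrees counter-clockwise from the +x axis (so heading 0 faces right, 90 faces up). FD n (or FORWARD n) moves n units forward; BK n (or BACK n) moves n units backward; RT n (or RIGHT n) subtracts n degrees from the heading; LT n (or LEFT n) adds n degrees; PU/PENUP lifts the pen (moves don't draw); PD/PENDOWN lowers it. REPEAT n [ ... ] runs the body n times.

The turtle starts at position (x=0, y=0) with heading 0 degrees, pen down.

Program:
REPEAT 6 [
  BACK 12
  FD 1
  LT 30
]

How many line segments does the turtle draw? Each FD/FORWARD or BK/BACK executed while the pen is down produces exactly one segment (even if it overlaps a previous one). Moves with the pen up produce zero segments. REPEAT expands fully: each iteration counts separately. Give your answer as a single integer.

Answer: 12

Derivation:
Executing turtle program step by step:
Start: pos=(0,0), heading=0, pen down
REPEAT 6 [
  -- iteration 1/6 --
  BK 12: (0,0) -> (-12,0) [heading=0, draw]
  FD 1: (-12,0) -> (-11,0) [heading=0, draw]
  LT 30: heading 0 -> 30
  -- iteration 2/6 --
  BK 12: (-11,0) -> (-21.392,-6) [heading=30, draw]
  FD 1: (-21.392,-6) -> (-20.526,-5.5) [heading=30, draw]
  LT 30: heading 30 -> 60
  -- iteration 3/6 --
  BK 12: (-20.526,-5.5) -> (-26.526,-15.892) [heading=60, draw]
  FD 1: (-26.526,-15.892) -> (-26.026,-15.026) [heading=60, draw]
  LT 30: heading 60 -> 90
  -- iteration 4/6 --
  BK 12: (-26.026,-15.026) -> (-26.026,-27.026) [heading=90, draw]
  FD 1: (-26.026,-27.026) -> (-26.026,-26.026) [heading=90, draw]
  LT 30: heading 90 -> 120
  -- iteration 5/6 --
  BK 12: (-26.026,-26.026) -> (-20.026,-36.419) [heading=120, draw]
  FD 1: (-20.026,-36.419) -> (-20.526,-35.553) [heading=120, draw]
  LT 30: heading 120 -> 150
  -- iteration 6/6 --
  BK 12: (-20.526,-35.553) -> (-10.134,-41.553) [heading=150, draw]
  FD 1: (-10.134,-41.553) -> (-11,-41.053) [heading=150, draw]
  LT 30: heading 150 -> 180
]
Final: pos=(-11,-41.053), heading=180, 12 segment(s) drawn
Segments drawn: 12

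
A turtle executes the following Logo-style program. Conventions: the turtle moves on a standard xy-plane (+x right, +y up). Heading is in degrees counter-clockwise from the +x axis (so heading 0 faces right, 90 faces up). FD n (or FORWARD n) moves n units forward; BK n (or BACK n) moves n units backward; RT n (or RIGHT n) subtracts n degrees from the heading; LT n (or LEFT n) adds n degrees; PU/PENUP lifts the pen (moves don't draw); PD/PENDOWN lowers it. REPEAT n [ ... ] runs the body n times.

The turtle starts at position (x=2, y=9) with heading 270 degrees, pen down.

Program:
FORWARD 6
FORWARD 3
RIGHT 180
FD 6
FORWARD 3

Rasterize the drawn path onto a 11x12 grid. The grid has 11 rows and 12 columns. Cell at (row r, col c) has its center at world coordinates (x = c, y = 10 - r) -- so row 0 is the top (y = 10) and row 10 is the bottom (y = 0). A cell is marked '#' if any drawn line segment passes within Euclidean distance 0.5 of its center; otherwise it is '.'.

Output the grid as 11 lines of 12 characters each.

Answer: ............
..#.........
..#.........
..#.........
..#.........
..#.........
..#.........
..#.........
..#.........
..#.........
..#.........

Derivation:
Segment 0: (2,9) -> (2,3)
Segment 1: (2,3) -> (2,0)
Segment 2: (2,0) -> (2,6)
Segment 3: (2,6) -> (2,9)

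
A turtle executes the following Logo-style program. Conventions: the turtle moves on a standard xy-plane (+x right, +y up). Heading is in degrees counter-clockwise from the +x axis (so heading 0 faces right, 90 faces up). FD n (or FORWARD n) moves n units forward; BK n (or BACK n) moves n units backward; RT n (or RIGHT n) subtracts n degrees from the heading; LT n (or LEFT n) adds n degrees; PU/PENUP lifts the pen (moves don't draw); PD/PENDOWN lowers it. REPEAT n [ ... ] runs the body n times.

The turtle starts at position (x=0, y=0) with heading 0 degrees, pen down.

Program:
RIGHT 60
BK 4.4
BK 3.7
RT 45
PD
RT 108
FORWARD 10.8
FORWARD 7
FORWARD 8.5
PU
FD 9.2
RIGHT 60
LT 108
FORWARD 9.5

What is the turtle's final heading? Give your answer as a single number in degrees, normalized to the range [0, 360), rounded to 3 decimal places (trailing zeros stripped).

Executing turtle program step by step:
Start: pos=(0,0), heading=0, pen down
RT 60: heading 0 -> 300
BK 4.4: (0,0) -> (-2.2,3.811) [heading=300, draw]
BK 3.7: (-2.2,3.811) -> (-4.05,7.015) [heading=300, draw]
RT 45: heading 300 -> 255
PD: pen down
RT 108: heading 255 -> 147
FD 10.8: (-4.05,7.015) -> (-13.108,12.897) [heading=147, draw]
FD 7: (-13.108,12.897) -> (-18.978,16.709) [heading=147, draw]
FD 8.5: (-18.978,16.709) -> (-26.107,21.339) [heading=147, draw]
PU: pen up
FD 9.2: (-26.107,21.339) -> (-33.823,26.349) [heading=147, move]
RT 60: heading 147 -> 87
LT 108: heading 87 -> 195
FD 9.5: (-33.823,26.349) -> (-42.999,23.891) [heading=195, move]
Final: pos=(-42.999,23.891), heading=195, 5 segment(s) drawn

Answer: 195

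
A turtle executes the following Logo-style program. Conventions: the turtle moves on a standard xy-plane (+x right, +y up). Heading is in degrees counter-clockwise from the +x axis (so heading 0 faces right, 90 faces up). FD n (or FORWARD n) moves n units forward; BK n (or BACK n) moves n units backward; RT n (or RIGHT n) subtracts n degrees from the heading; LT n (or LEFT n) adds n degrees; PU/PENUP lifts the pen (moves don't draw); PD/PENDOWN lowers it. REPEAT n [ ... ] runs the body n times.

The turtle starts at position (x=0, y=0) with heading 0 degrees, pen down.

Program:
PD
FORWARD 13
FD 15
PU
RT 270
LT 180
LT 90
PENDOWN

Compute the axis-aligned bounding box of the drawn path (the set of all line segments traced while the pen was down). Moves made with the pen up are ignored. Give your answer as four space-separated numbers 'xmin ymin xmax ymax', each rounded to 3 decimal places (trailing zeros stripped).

Executing turtle program step by step:
Start: pos=(0,0), heading=0, pen down
PD: pen down
FD 13: (0,0) -> (13,0) [heading=0, draw]
FD 15: (13,0) -> (28,0) [heading=0, draw]
PU: pen up
RT 270: heading 0 -> 90
LT 180: heading 90 -> 270
LT 90: heading 270 -> 0
PD: pen down
Final: pos=(28,0), heading=0, 2 segment(s) drawn

Segment endpoints: x in {0, 13, 28}, y in {0}
xmin=0, ymin=0, xmax=28, ymax=0

Answer: 0 0 28 0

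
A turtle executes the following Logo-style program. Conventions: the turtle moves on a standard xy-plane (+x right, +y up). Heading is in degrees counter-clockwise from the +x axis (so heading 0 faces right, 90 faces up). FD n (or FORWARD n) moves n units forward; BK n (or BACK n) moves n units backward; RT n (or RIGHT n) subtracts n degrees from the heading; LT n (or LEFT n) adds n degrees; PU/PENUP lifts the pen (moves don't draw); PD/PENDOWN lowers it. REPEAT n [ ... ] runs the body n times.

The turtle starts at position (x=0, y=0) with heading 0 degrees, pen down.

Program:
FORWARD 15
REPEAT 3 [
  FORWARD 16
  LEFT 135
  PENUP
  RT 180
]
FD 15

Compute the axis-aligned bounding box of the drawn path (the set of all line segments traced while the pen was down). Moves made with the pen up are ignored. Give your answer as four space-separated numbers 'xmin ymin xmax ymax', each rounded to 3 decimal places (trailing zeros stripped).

Executing turtle program step by step:
Start: pos=(0,0), heading=0, pen down
FD 15: (0,0) -> (15,0) [heading=0, draw]
REPEAT 3 [
  -- iteration 1/3 --
  FD 16: (15,0) -> (31,0) [heading=0, draw]
  LT 135: heading 0 -> 135
  PU: pen up
  RT 180: heading 135 -> 315
  -- iteration 2/3 --
  FD 16: (31,0) -> (42.314,-11.314) [heading=315, move]
  LT 135: heading 315 -> 90
  PU: pen up
  RT 180: heading 90 -> 270
  -- iteration 3/3 --
  FD 16: (42.314,-11.314) -> (42.314,-27.314) [heading=270, move]
  LT 135: heading 270 -> 45
  PU: pen up
  RT 180: heading 45 -> 225
]
FD 15: (42.314,-27.314) -> (31.707,-37.92) [heading=225, move]
Final: pos=(31.707,-37.92), heading=225, 2 segment(s) drawn

Segment endpoints: x in {0, 15, 31}, y in {0}
xmin=0, ymin=0, xmax=31, ymax=0

Answer: 0 0 31 0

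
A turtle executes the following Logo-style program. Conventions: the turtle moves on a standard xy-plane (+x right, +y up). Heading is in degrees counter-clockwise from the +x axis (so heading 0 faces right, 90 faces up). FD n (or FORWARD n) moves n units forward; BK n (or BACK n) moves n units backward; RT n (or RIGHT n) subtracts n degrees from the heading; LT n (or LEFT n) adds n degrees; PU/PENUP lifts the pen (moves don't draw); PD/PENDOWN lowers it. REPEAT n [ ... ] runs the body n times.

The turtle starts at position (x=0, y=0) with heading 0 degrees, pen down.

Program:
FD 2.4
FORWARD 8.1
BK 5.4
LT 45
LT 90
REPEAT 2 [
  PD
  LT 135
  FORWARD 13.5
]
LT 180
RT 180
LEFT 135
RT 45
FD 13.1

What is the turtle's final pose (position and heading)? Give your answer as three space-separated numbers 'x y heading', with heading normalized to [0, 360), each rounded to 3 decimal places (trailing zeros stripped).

Answer: 5.383 5.309 135

Derivation:
Executing turtle program step by step:
Start: pos=(0,0), heading=0, pen down
FD 2.4: (0,0) -> (2.4,0) [heading=0, draw]
FD 8.1: (2.4,0) -> (10.5,0) [heading=0, draw]
BK 5.4: (10.5,0) -> (5.1,0) [heading=0, draw]
LT 45: heading 0 -> 45
LT 90: heading 45 -> 135
REPEAT 2 [
  -- iteration 1/2 --
  PD: pen down
  LT 135: heading 135 -> 270
  FD 13.5: (5.1,0) -> (5.1,-13.5) [heading=270, draw]
  -- iteration 2/2 --
  PD: pen down
  LT 135: heading 270 -> 45
  FD 13.5: (5.1,-13.5) -> (14.646,-3.954) [heading=45, draw]
]
LT 180: heading 45 -> 225
RT 180: heading 225 -> 45
LT 135: heading 45 -> 180
RT 45: heading 180 -> 135
FD 13.1: (14.646,-3.954) -> (5.383,5.309) [heading=135, draw]
Final: pos=(5.383,5.309), heading=135, 6 segment(s) drawn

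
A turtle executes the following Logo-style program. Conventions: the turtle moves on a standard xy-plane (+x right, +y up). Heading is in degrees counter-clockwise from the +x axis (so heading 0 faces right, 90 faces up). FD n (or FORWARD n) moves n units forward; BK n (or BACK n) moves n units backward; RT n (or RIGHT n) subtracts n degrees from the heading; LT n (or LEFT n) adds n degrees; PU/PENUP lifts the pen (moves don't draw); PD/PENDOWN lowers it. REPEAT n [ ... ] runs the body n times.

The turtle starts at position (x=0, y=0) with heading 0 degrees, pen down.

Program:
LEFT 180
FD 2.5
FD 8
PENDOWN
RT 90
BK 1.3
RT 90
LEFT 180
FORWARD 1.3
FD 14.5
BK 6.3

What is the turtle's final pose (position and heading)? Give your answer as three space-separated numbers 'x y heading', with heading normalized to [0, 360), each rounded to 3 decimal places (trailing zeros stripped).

Answer: -20 -1.3 180

Derivation:
Executing turtle program step by step:
Start: pos=(0,0), heading=0, pen down
LT 180: heading 0 -> 180
FD 2.5: (0,0) -> (-2.5,0) [heading=180, draw]
FD 8: (-2.5,0) -> (-10.5,0) [heading=180, draw]
PD: pen down
RT 90: heading 180 -> 90
BK 1.3: (-10.5,0) -> (-10.5,-1.3) [heading=90, draw]
RT 90: heading 90 -> 0
LT 180: heading 0 -> 180
FD 1.3: (-10.5,-1.3) -> (-11.8,-1.3) [heading=180, draw]
FD 14.5: (-11.8,-1.3) -> (-26.3,-1.3) [heading=180, draw]
BK 6.3: (-26.3,-1.3) -> (-20,-1.3) [heading=180, draw]
Final: pos=(-20,-1.3), heading=180, 6 segment(s) drawn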